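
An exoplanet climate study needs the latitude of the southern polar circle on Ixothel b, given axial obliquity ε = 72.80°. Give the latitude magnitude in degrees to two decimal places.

17.20°

The polar circle is the lowest latitude that experiences at least one full rotation of continuous darkness at the northern-summer solstice; it lies at |φ| = 90° − ε = 90° − 72.80° = 17.20°.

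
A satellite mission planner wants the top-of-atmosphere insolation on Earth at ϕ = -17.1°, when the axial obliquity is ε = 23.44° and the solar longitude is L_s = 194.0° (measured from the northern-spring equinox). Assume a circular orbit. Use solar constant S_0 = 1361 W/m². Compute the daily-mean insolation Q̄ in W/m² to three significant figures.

Q̄ ≈ 432 W/m²

Solar declination: sin δ = sin ε · sin L_s = sin 23.44° × sin 194.0° = -0.09623, so δ = -5.522°.
cos h₀ = −tan(-17.1°) tan(-5.522°) = -0.0297, h₀ = 1.6005 rad.
Bracket: h₀ sin ϕ sin δ + cos ϕ cos δ sin h₀ = 1.6005×-0.29404×-0.09623 + 0.95579×0.99536×0.99956 = 0.045287 + 0.950937 = 0.996224.
Q̄ = (S_0/π) × [bracket] = (1361/π) × 0.996224 = 431.6 W/m².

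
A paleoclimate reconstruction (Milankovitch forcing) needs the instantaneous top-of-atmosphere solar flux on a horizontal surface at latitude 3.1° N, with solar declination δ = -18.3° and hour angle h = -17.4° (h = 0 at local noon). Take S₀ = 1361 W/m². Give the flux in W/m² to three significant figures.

1.21e+03 W/m²

cos θ_z = sin φ sin δ + cos φ cos δ cos h = -0.016980 + 0.904654 = 0.887674.
Flux = S₀ · cos θ_z = 1361 × 0.887674 = 1208 W/m².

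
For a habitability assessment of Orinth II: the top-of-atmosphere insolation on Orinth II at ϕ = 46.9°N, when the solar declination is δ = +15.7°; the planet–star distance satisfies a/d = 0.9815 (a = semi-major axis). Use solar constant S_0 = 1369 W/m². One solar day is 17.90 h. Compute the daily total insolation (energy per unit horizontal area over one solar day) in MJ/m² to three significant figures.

cos h₀ = −tan(+46.9°) tan(+15.700°) = -0.3004, h₀ = 1.8759 rad.
Bracket: h₀ sin ϕ sin δ + cos ϕ cos δ sin h₀ = 1.8759×0.73016×0.27060 + 0.68327×0.96269×0.95382 = 0.370643 + 0.627401 = 0.998044.
Inverse-square distance factor (a/d)² = 0.9815² = 0.963342.
Q̄ = (S_0/π) × 0.963342 × [bracket] = (1369/π) × 0.963342 × 0.998044 = 418.97 W/m².
Daily total = Q̄ × 17.90 h × 3600 s/h = 418.97 × 17.90 × 3600 / 10⁶ = 27.00 MJ/m².

27.0 MJ/m²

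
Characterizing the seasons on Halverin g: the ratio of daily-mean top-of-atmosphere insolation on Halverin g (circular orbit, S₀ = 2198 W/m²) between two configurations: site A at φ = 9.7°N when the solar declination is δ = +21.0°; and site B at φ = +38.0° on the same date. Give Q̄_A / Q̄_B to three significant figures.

Q̄_A / Q̄_B ≈ 0.912

— Configuration A (φ=+9.7°):
cos H₀ = −tan(+9.7°) tan(+21.000°) = -0.0656, H₀ = 1.6365 rad.
Bracket: H₀ sin φ sin δ + cos φ cos δ sin H₀ = 1.6365×0.16849×0.35837 + 0.98570×0.93358×0.99785 = 0.098815 + 0.918251 = 1.017066.
Q̄ = (S₀/π) × [bracket] = (2198/π) × 1.017066 = 711.59 W/m².
— Configuration B (φ=+38.0°):
cos H₀ = −tan(+38.0°) tan(+21.000°) = -0.2999, H₀ = 1.8754 rad.
Bracket: H₀ sin φ sin δ + cos φ cos δ sin H₀ = 1.8754×0.61566×0.35837 + 0.78801×0.93358×0.95397 = 0.413777 + 0.701807 = 1.115584.
Q̄ = (S₀/π) × [bracket] = (2198/π) × 1.115584 = 780.51 W/m².
Ratio Q̄_A / Q̄_B = 711.59 / 780.51 = 0.9117.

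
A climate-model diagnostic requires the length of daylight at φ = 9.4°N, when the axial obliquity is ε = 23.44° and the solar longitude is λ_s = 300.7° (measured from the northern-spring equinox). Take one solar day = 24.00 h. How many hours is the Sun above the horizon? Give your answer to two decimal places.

Solar declination: sin δ = sin ε · sin λ_s = sin 23.44° × sin 300.7° = -0.34204, so δ = -20.001°.
cos H₀ = −tan φ · tan δ = −tan(+9.4°) × tan(-20.001°) = 0.0603, so H₀ = 1.5105 rad = 86.55°.
Daylight = 2H₀/(2π) × 24.00 h = (1.5105/π) × 24.00 = 11.54 h.

11.54 h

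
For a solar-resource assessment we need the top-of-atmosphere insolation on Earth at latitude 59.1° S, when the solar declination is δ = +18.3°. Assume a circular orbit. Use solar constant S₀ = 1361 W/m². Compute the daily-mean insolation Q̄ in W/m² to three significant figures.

cos H₀ = −tan(-59.1°) tan(+18.300°) = 0.5526, H₀ = 0.9853 rad.
Bracket: H₀ sin φ sin δ + cos φ cos δ sin H₀ = 0.9853×-0.85806×0.31399 + 0.51354×0.94943×0.83345 = -0.265462 + 0.406365 = 0.140903.
Q̄ = (S₀/π) × [bracket] = (1361/π) × 0.140903 = 61.04 W/m².

Q̄ ≈ 61.0 W/m²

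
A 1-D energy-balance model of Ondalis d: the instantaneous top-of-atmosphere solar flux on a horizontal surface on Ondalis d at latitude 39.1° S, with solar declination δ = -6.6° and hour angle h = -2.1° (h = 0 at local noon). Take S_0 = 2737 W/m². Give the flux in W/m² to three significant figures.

2.31e+03 W/m²

cos θ_z = sin ϕ sin δ + cos ϕ cos δ cos h = 0.072488 + 0.770386 = 0.842874.
Flux = S_0 · cos θ_z = 2737 × 0.842874 = 2307 W/m².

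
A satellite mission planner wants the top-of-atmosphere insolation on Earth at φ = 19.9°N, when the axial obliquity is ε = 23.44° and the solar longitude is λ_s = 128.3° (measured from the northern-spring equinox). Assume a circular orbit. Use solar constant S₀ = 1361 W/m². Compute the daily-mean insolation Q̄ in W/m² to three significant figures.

Solar declination: sin δ = sin ε · sin λ_s = sin 23.44° × sin 128.3° = 0.31218, so δ = +18.190°.
cos H₀ = −tan(+19.9°) tan(+18.190°) = -0.1190, H₀ = 1.6900 rad.
Bracket: H₀ sin φ sin δ + cos φ cos δ sin H₀ = 1.6900×0.34038×0.31218 + 0.94029×0.95002×0.99290 = 0.179579 + 0.886952 = 1.066531.
Q̄ = (S₀/π) × [bracket] = (1361/π) × 1.066531 = 462.0 W/m².

Q̄ ≈ 462 W/m²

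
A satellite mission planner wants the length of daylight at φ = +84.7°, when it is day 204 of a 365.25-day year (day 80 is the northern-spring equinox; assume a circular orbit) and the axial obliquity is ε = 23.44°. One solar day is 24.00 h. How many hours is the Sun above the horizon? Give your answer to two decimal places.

24.00 h

Solar longitude: λ_s = 360° × (204 − 80)/365.25 = 122.218°.
sin δ = sin 23.44° × sin 122.218° = 0.33654, so δ = +19.666°.
Sunrise equation: cos H₀ = −tan φ · tan δ = -3.8525 ≤ −1, so the Sun never sets (polar day) and H₀ = π.
Daylight = 2H₀/(2π) × 24.00 h = (3.1416/π) × 24.00 = 24.00 h.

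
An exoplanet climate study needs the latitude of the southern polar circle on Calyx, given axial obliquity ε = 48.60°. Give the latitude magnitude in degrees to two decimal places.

41.40°

The polar circle is the lowest latitude that experiences at least one full rotation of continuous darkness at the northern-summer solstice; it lies at |φ| = 90° − ε = 90° − 48.60° = 41.40°.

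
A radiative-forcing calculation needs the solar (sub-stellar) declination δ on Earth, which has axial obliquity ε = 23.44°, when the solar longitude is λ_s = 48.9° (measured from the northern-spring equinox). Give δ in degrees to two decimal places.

sin δ = sin ε · sin λ_s = sin 23.44° × sin 48.9° = 0.299759.
δ = arcsin(0.299759) = +17.44°.

δ = +17.44°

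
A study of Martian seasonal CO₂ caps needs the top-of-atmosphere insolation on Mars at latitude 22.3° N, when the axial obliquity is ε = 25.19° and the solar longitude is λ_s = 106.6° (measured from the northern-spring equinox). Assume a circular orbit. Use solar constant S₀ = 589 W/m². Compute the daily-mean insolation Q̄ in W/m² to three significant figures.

Q̄ ≈ 207 W/m²

Solar declination: sin δ = sin ε · sin λ_s = sin 25.19° × sin 106.6° = 0.40788, so δ = +24.072°.
cos H₀ = −tan(+22.3°) tan(+24.072°) = -0.1832, H₀ = 1.7551 rad.
Bracket: H₀ sin φ sin δ + cos φ cos δ sin H₀ = 1.7551×0.37946×0.40788 + 0.92521×0.91303×0.98307 = 0.271644 + 0.830443 = 1.102087.
Q̄ = (S₀/π) × [bracket] = (589/π) × 1.102087 = 206.6 W/m².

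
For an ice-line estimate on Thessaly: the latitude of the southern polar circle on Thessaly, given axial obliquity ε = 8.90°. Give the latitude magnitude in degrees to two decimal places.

The polar circle is the lowest latitude that experiences at least one full rotation of continuous darkness at the northern-summer solstice; it lies at |φ| = 90° − ε = 90° − 8.90° = 81.10°.

81.10°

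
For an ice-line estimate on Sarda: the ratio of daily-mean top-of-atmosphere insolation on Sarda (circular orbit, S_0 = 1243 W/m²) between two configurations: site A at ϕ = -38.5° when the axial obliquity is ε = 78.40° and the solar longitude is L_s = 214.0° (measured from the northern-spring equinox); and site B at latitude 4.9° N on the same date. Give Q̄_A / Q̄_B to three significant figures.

— Configuration A (ϕ=-38.5°):
Solar declination: sin δ = sin ε · sin L_s = sin 78.40° × sin 214.0° = -0.54777, so δ = -33.214°.
cos h₀ = −tan(-38.5°) tan(-33.214°) = -0.5208, h₀ = 2.1186 rad.
Bracket: h₀ sin ϕ sin δ + cos ϕ cos δ sin h₀ = 2.1186×-0.62251×-0.54777 + 0.78261×0.83663×0.85368 = 0.722426 + 0.558951 = 1.281377.
Q̄ = (S_0/π) × [bracket] = (1243/π) × 1.281377 = 506.99 W/m².
— Configuration B (ϕ=+4.9°):
cos h₀ = −tan(+4.9°) tan(-33.214°) = 0.0561, h₀ = 1.5146 rad.
Bracket: h₀ sin ϕ sin δ + cos ϕ cos δ sin h₀ = 1.5146×0.08542×-0.54777 + 0.99635×0.83663×0.99842 = -0.070869 + 0.832259 = 0.761390.
Q̄ = (S_0/π) × [bracket] = (1243/π) × 0.761390 = 301.25 W/m².
Ratio Q̄_A / Q̄_B = 506.99 / 301.25 = 1.683.

Q̄_A / Q̄_B ≈ 1.68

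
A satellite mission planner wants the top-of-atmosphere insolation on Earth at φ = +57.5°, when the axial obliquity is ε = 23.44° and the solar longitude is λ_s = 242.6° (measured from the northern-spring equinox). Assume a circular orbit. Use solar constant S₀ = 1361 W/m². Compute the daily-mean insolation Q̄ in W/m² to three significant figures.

Q̄ ≈ 54.6 W/m²

Solar declination: sin δ = sin ε · sin λ_s = sin 23.44° × sin 242.6° = -0.35316, so δ = -20.681°.
cos H₀ = −tan(+57.5°) tan(-20.681°) = 0.5925, H₀ = 0.9366 rad.
Bracket: H₀ sin φ sin δ + cos φ cos δ sin H₀ = 0.9366×0.84339×-0.35316 + 0.53730×0.93556×0.80554 = -0.278968 + 0.404926 = 0.125958.
Q̄ = (S₀/π) × [bracket] = (1361/π) × 0.125958 = 54.57 W/m².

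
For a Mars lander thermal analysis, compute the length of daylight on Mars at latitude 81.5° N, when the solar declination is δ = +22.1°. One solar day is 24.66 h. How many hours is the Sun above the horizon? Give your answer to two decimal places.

24.66 h

Sunrise equation: cos H₀ = −tan φ · tan δ = -2.7170 ≤ −1, so the Sun never sets (polar day) and H₀ = π.
Daylight = 2H₀/(2π) × 24.66 h = (3.1416/π) × 24.66 = 24.66 h.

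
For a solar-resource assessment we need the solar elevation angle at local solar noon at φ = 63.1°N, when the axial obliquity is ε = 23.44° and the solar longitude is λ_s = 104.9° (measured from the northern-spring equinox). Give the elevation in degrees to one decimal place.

Solar declination: sin δ = sin ε · sin λ_s = sin 23.44° × sin 104.9° = 0.38441, so δ = +22.607°.
At local noon the hour angle is zero, so the zenith angle equals |φ − δ| = |+63.1° − (+22.607°)| = 40.493°.
Elevation = 90° − 40.493° = 49.5°.

49.5°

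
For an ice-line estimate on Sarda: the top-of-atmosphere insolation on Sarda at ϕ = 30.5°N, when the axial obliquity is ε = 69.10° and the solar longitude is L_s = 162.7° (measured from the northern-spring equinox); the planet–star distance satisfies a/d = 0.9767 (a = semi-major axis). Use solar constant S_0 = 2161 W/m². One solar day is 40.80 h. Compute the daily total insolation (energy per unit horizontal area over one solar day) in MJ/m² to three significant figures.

Solar declination: sin δ = sin ε · sin L_s = sin 69.10° × sin 162.7° = 0.27781, so δ = +16.129°.
cos h₀ = −tan(+30.5°) tan(+16.129°) = -0.1703, h₀ = 1.7420 rad.
Bracket: h₀ sin ϕ sin δ + cos ϕ cos δ sin h₀ = 1.7420×0.50754×0.27781 + 0.86163×0.96064×0.98538 = 0.245621 + 0.815615 = 1.061236.
Inverse-square distance factor (a/d)² = 0.9767² = 0.953943.
Q̄ = (S_0/π) × 0.953943 × [bracket] = (2161/π) × 0.953943 × 1.061236 = 696.37 W/m².
Daily total = Q̄ × 40.80 h × 3600 s/h = 696.37 × 40.80 × 3600 / 10⁶ = 102.3 MJ/m².

102 MJ/m²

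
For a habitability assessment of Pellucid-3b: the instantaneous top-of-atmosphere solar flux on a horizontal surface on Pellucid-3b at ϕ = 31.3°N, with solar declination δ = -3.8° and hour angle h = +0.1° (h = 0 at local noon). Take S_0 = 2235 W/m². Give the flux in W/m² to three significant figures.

cos θ_z = sin ϕ sin δ + cos ϕ cos δ cos h = -0.034431 + 0.852579 = 0.818148.
Flux = S_0 · cos θ_z = 2235 × 0.818148 = 1829 W/m².

1.83e+03 W/m²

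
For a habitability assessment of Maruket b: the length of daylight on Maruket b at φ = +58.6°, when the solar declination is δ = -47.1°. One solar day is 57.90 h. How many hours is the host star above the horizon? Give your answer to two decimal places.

cos H₀ = −tan φ · tan δ = 1.7630 ≥ 1, so the host star never rises (polar night) and H₀ = 0.
Daylight = 2H₀/(2π) × 57.90 h = (0.0000/π) × 57.90 = 0.00 h.

0.00 h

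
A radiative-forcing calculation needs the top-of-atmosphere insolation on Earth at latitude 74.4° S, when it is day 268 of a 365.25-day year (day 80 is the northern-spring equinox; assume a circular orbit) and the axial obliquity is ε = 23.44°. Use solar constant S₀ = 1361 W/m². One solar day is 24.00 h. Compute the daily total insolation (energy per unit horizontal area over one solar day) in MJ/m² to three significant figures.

12.2 MJ/m²

Solar longitude: λ_s = 360° × (268 − 80)/365.25 = 185.298°.
sin δ = sin 23.44° × sin 185.298° = -0.03673, so δ = -2.105°.
cos H₀ = −tan(-74.4°) tan(-2.105°) = -0.1316, H₀ = 1.7028 rad.
Bracket: H₀ sin φ sin δ + cos φ cos δ sin H₀ = 1.7028×-0.96316×-0.03673 + 0.26892×0.99933×0.99130 = 0.060240 + 0.266402 = 0.326642.
Q̄ = (S₀/π) × [bracket] = (1361/π) × 0.326642 = 141.51 W/m².
Daily total = Q̄ × 24.00 h × 3600 s/h = 141.51 × 24.00 × 3600 / 10⁶ = 12.23 MJ/m².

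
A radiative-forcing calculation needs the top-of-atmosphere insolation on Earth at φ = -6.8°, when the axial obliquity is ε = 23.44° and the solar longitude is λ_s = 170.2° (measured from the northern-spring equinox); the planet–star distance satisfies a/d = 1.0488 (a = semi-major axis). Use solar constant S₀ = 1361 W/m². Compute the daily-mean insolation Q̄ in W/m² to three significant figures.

Solar declination: sin δ = sin ε · sin λ_s = sin 23.44° × sin 170.2° = 0.06771, so δ = +3.882°.
cos H₀ = −tan(-6.8°) tan(+3.882°) = 0.0081, H₀ = 1.5627 rad.
Bracket: H₀ sin φ sin δ + cos φ cos δ sin H₀ = 1.5627×-0.11840×0.06771 + 0.99297×0.99771×0.99997 = -0.012528 + 0.990666 = 0.978138.
Inverse-square distance factor (a/d)² = 1.0488² = 1.099981.
Q̄ = (S₀/π) × 1.099981 × [bracket] = (1361/π) × 1.099981 × 0.978138 = 466.1 W/m².

Q̄ ≈ 466 W/m²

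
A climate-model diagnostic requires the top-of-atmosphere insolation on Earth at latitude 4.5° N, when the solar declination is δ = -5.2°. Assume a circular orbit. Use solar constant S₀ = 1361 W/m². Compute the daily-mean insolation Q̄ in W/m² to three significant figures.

cos H₀ = −tan(+4.5°) tan(-5.200°) = 0.0072, H₀ = 1.5636 rad.
Bracket: H₀ sin φ sin δ + cos φ cos δ sin H₀ = 1.5636×0.07846×-0.09063 + 0.99692×0.99588×0.99997 = -0.011118 + 0.992783 = 0.981665.
Q̄ = (S₀/π) × [bracket] = (1361/π) × 0.981665 = 425.3 W/m².

Q̄ ≈ 425 W/m²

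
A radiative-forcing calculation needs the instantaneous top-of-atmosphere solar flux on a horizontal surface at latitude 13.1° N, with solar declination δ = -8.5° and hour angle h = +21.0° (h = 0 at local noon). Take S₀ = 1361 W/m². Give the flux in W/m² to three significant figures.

1.18e+03 W/m²

cos θ_z = sin φ sin δ + cos φ cos δ cos h = -0.033501 + 0.899297 = 0.865796.
Flux = S₀ · cos θ_z = 1361 × 0.865796 = 1178 W/m².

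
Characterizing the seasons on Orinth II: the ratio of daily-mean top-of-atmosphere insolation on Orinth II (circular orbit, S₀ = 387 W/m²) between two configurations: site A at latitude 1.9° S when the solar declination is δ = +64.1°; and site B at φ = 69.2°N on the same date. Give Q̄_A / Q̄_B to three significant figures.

Q̄_A / Q̄_B ≈ 0.148

— Configuration A (φ=-1.9°):
cos H₀ = −tan(-1.9°) tan(+64.100°) = 0.0683, H₀ = 1.5024 rad.
Bracket: H₀ sin φ sin δ + cos φ cos δ sin H₀ = 1.5024×-0.03316×0.89956 + 0.99945×0.43680×0.99766 = -0.044816 + 0.435538 = 0.390722.
Q̄ = (S₀/π) × [bracket] = (387/π) × 0.390722 = 48.131 W/m².
— Configuration B (φ=+69.2°):
cos H₀ = −tan(+69.2°) tan(+64.100°) = -5.4215 ≤ −1 ⇒ polar day, H₀ = π.
Bracket: H₀ sin φ sin δ + cos φ cos δ sin H₀ = 3.1416×0.93483×0.89956 + 0.35511×0.43680×0.00000 = 2.641884 + 0.000000 = 2.641884.
Q̄ = (S₀/π) × [bracket] = (387/π) × 2.641884 = 325.44 W/m².
Ratio Q̄_A / Q̄_B = 48.131 / 325.44 = 0.1479.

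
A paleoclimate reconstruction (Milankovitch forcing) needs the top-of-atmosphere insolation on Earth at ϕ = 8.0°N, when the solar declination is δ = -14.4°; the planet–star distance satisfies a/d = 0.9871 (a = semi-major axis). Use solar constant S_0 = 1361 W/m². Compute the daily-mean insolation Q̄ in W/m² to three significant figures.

cos h₀ = −tan(+8.0°) tan(-14.400°) = 0.0361, h₀ = 1.5347 rad.
Bracket: h₀ sin ϕ sin δ + cos ϕ cos δ sin h₀ = 1.5347×0.13917×-0.24869 + 0.99027×0.96858×0.99935 = -0.053116 + 0.958532 = 0.905416.
Inverse-square distance factor (a/d)² = 0.9871² = 0.974366.
Q̄ = (S_0/π) × 0.974366 × [bracket] = (1361/π) × 0.974366 × 0.905416 = 382.2 W/m².

Q̄ ≈ 382 W/m²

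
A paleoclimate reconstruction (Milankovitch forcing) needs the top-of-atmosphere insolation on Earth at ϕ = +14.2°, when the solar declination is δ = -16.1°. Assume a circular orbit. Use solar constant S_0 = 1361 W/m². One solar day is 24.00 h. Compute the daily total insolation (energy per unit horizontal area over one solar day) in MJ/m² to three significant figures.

cos h₀ = −tan(+14.2°) tan(-16.100°) = 0.0730, h₀ = 1.4977 rad.
Bracket: h₀ sin ϕ sin δ + cos ϕ cos δ sin h₀ = 1.4977×0.24531×-0.27731 + 0.96945×0.96078×0.99733 = -0.101884 + 0.928941 = 0.827057.
Q̄ = (S_0/π) × [bracket] = (1361/π) × 0.827057 = 358.30 W/m².
Daily total = Q̄ × 24.00 h × 3600 s/h = 358.30 × 24.00 × 3600 / 10⁶ = 30.96 MJ/m².

31.0 MJ/m²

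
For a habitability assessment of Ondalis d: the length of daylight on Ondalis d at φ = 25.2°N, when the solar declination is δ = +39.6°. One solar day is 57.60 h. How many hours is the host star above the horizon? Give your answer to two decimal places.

36.13 h

cos H₀ = −tan φ · tan δ = −tan(+25.2°) × tan(+39.600°) = -0.3893, so H₀ = 1.9707 rad = 112.91°.
Daylight = 2H₀/(2π) × 57.60 h = (1.9707/π) × 57.60 = 36.13 h.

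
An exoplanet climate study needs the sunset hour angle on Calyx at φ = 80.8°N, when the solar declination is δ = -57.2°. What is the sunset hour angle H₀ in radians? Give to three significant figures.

cos H₀ = −tan φ · tan δ = 9.5805 ≥ 1, so the host star never rises (polar night) and H₀ = 0.

H₀ = 0.00 rad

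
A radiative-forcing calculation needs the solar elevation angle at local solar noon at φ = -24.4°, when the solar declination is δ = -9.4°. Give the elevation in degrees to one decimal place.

75.0°

At local noon the hour angle is zero, so the zenith angle equals |φ − δ| = |-24.4° − (-9.400°)| = 15.000°.
Elevation = 90° − 15.000° = 75.0°.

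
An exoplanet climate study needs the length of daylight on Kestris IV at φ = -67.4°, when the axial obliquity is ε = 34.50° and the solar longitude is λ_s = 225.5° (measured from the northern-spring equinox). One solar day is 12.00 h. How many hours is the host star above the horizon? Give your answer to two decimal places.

Solar declination: sin δ = sin ε · sin λ_s = sin 34.50° × sin 225.5° = -0.40399, so δ = -23.828°.
Sunrise equation: cos H₀ = −tan φ · tan δ = -1.0610 ≤ −1, so the host star never sets (polar day) and H₀ = π.
Daylight = 2H₀/(2π) × 12.00 h = (3.1416/π) × 12.00 = 12.00 h.

12.00 h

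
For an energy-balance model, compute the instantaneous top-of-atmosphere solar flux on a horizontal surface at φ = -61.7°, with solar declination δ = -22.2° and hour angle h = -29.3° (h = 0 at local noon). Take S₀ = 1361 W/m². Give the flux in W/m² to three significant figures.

974 W/m²

cos θ_z = sin φ sin δ + cos φ cos δ cos h = 0.332680 + 0.382790 = 0.715470.
Flux = S₀ · cos θ_z = 1361 × 0.715470 = 973.8 W/m².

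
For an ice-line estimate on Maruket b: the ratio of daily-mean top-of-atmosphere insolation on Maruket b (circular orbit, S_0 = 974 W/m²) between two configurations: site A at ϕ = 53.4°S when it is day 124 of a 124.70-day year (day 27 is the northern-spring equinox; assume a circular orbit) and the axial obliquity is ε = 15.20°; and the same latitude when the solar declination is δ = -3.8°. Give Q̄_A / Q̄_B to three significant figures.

Q̄_A / Q̄_B ≈ 1.38

— Configuration A (ϕ=-53.4°):
Solar longitude: L_s = 360° × (124 − 27)/124.70 = 280.032°.
sin δ = sin 15.20° × sin 280.032° = -0.25818, so δ = -14.962°.
cos h₀ = −tan(-53.4°) tan(-14.962°) = -0.3598, h₀ = 1.9389 rad.
Bracket: h₀ sin ϕ sin δ + cos ϕ cos δ sin h₀ = 1.9389×-0.80282×-0.25818 + 0.59622×0.96610×0.93301 = 0.401880 + 0.537421 = 0.939301.
Q̄ = (S_0/π) × [bracket] = (974/π) × 0.939301 = 291.22 W/m².
— Configuration B (ϕ=-53.4°):
cos h₀ = −tan(-53.4°) tan(-3.800°) = -0.0894, h₀ = 1.6604 rad.
Bracket: h₀ sin ϕ sin δ + cos ϕ cos δ sin h₀ = 1.6604×-0.80282×-0.06627 + 0.59622×0.99780×0.99599 = 0.088338 + 0.592523 = 0.680861.
Q̄ = (S_0/π) × [bracket] = (974/π) × 0.680861 = 211.09 W/m².
Ratio Q̄_A / Q̄_B = 291.22 / 211.09 = 1.380.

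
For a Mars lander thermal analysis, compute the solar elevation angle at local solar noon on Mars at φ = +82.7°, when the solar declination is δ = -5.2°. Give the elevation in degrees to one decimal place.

At local noon the hour angle is zero, so the zenith angle equals |φ − δ| = |+82.7° − (-5.200°)| = 87.900°.
Elevation = 90° − 87.900° = 2.1°.

2.1°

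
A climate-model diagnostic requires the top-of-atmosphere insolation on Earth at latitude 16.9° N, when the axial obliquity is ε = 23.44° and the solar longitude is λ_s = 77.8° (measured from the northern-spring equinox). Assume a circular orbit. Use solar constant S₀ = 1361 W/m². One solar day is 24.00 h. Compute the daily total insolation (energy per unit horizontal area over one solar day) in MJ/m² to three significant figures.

Solar declination: sin δ = sin ε · sin λ_s = sin 23.44° × sin 77.8° = 0.38880, so δ = +22.880°.
cos H₀ = −tan(+16.9°) tan(+22.880°) = -0.1282, H₀ = 1.6994 rad.
Bracket: H₀ sin φ sin δ + cos φ cos δ sin H₀ = 1.6994×0.29070×0.38880 + 0.95681×0.92132×0.99175 = 0.192073 + 0.874256 = 1.066329.
Q̄ = (S₀/π) × [bracket] = (1361/π) × 1.066329 = 461.95 W/m².
Daily total = Q̄ × 24.00 h × 3600 s/h = 461.95 × 24.00 × 3600 / 10⁶ = 39.91 MJ/m².

39.9 MJ/m²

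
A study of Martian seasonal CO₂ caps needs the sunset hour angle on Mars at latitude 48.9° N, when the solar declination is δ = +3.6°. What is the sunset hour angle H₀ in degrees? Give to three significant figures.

H₀ = 94.1°

cos H₀ = −tan φ · tan δ = −tan(+48.9°) × tan(+3.600°) = -0.0721, so H₀ = 1.6430 rad = 94.14°.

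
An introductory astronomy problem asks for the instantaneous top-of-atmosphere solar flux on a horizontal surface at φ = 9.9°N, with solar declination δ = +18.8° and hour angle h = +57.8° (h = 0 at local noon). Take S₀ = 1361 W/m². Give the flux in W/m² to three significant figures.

752 W/m²

cos θ_z = sin φ sin δ + cos φ cos δ cos h = 0.055407 + 0.496935 = 0.552342.
Flux = S₀ · cos θ_z = 1361 × 0.552342 = 751.7 W/m².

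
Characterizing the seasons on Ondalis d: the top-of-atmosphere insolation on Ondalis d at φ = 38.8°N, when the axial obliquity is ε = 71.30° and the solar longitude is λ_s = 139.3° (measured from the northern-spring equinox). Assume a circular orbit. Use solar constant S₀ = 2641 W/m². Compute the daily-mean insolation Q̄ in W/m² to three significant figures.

Q̄ ≈ 1.13e+03 W/m²

Solar declination: sin δ = sin ε · sin λ_s = sin 71.30° × sin 139.3° = 0.61767, so δ = +38.146°.
cos H₀ = −tan(+38.8°) tan(+38.146°) = -0.6315, H₀ = 2.2543 rad.
Bracket: H₀ sin φ sin δ + cos φ cos δ sin H₀ = 2.2543×0.62660×0.61767 + 0.77934×0.78643×0.77539 = 0.872486 + 0.475234 = 1.347720.
Q̄ = (S₀/π) × [bracket] = (2641/π) × 1.347720 = 1133 W/m².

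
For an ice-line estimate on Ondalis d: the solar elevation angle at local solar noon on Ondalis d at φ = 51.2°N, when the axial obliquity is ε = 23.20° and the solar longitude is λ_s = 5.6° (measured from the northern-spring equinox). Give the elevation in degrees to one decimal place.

41.0°

Solar declination: sin δ = sin ε · sin λ_s = sin 23.20° × sin 5.6° = 0.03844, so δ = +2.203°.
At local noon the hour angle is zero, so the zenith angle equals |φ − δ| = |+51.2° − (+2.203°)| = 48.997°.
Elevation = 90° − 48.997° = 41.0°.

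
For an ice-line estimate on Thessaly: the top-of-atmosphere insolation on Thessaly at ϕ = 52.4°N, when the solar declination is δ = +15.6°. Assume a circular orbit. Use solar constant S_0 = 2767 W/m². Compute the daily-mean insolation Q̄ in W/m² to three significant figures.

Q̄ ≈ 847 W/m²

cos h₀ = −tan(+52.4°) tan(+15.600°) = -0.3626, h₀ = 1.9418 rad.
Bracket: h₀ sin ϕ sin δ + cos ϕ cos δ sin h₀ = 1.9418×0.79229×0.26892 + 0.61015×0.96316×0.93196 = 0.413725 + 0.547687 = 0.961412.
Q̄ = (S_0/π) × [bracket] = (2767/π) × 0.961412 = 846.8 W/m².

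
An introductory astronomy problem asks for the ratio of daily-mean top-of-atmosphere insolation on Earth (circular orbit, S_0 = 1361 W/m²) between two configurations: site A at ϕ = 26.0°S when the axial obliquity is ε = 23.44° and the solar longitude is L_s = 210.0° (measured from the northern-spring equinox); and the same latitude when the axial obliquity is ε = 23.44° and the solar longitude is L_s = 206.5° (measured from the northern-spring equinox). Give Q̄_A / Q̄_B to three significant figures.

— Configuration A (ϕ=-26.0°):
Solar declination: sin δ = sin ε · sin L_s = sin 23.44° × sin 210.0° = -0.19889, so δ = -11.472°.
cos h₀ = −tan(-26.0°) tan(-11.472°) = -0.0990, h₀ = 1.6699 rad.
Bracket: h₀ sin ϕ sin δ + cos ϕ cos δ sin h₀ = 1.6699×-0.43837×-0.19889 + 0.89879×0.98002×0.99509 = 0.145594 + 0.876507 = 1.022101.
Q̄ = (S_0/π) × [bracket] = (1361/π) × 1.022101 = 442.79 W/m².
— Configuration B (ϕ=-26.0°):
Solar declination: sin δ = sin ε · sin L_s = sin 23.44° × sin 206.5° = -0.17749, so δ = -10.224°.
cos h₀ = −tan(-26.0°) tan(-10.224°) = -0.0880, h₀ = 1.6589 rad.
Bracket: h₀ sin ϕ sin δ + cos ϕ cos δ sin h₀ = 1.6589×-0.43837×-0.17749 + 0.89879×0.98412×0.99612 = 0.129073 + 0.881085 = 1.010158.
Q̄ = (S_0/π) × [bracket] = (1361/π) × 1.010158 = 437.62 W/m².
Ratio Q̄_A / Q̄_B = 442.79 / 437.62 = 1.012.

Q̄_A / Q̄_B ≈ 1.01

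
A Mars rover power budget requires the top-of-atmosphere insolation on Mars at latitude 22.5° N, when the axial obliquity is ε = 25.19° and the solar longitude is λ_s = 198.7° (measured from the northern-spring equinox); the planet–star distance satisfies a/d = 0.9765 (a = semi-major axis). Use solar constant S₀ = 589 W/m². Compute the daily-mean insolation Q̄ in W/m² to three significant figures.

Solar declination: sin δ = sin ε · sin λ_s = sin 25.19° × sin 198.7° = -0.13646, so δ = -7.843°.
cos H₀ = −tan(+22.5°) tan(-7.843°) = 0.0571, H₀ = 1.5137 rad.
Bracket: H₀ sin φ sin δ + cos φ cos δ sin H₀ = 1.5137×0.38268×-0.13646 + 0.92388×0.99065×0.99837 = -0.079046 + 0.913750 = 0.834704.
Inverse-square distance factor (a/d)² = 0.9765² = 0.953552.
Q̄ = (S₀/π) × 0.953552 × [bracket] = (589/π) × 0.953552 × 0.834704 = 149.2 W/m².

Q̄ ≈ 149 W/m²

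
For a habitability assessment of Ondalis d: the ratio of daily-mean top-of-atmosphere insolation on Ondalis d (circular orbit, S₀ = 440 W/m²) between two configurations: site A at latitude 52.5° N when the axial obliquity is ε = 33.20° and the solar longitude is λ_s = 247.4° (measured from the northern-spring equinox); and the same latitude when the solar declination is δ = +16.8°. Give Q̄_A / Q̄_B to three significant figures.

Q̄_A / Q̄_B ≈ 0.0583

— Configuration A (φ=+52.5°):
Solar declination: sin δ = sin ε · sin λ_s = sin 33.20° × sin 247.4° = -0.50552, so δ = -30.366°.
cos H₀ = −tan(+52.5°) tan(-30.366°) = 0.7635, H₀ = 0.7020 rad.
Bracket: H₀ sin φ sin δ + cos φ cos δ sin H₀ = 0.7020×0.79335×-0.50552 + 0.60876×0.86282×0.64575 = -0.281540 + 0.339180 = 0.057640.
Q̄ = (S₀/π) × [bracket] = (440/π) × 0.057640 = 8.0728 W/m².
— Configuration B (φ=+52.5°):
cos H₀ = −tan(+52.5°) tan(+16.800°) = -0.3935, H₀ = 1.9752 rad.
Bracket: H₀ sin φ sin δ + cos φ cos δ sin H₀ = 1.9752×0.79335×0.28903 + 0.60876×0.95732×0.91934 = 0.452917 + 0.535771 = 0.988688.
Q̄ = (S₀/π) × [bracket] = (440/π) × 0.988688 = 138.47 W/m².
Ratio Q̄_A / Q̄_B = 8.0728 / 138.47 = 0.05830.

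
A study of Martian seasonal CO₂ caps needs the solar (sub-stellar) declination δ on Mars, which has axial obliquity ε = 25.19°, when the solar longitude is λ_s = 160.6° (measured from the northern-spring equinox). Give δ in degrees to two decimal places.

sin δ = sin ε · sin λ_s = sin 25.19° × sin 160.6° = 0.141375.
δ = arcsin(0.141375) = +8.13°.

δ = +8.13°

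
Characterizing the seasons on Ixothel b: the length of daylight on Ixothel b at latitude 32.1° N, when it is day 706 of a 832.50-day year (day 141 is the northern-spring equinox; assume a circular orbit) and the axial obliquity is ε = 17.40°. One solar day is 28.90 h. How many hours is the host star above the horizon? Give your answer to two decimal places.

12.83 h

Solar longitude: λ_s = 360° × (706 − 141)/832.50 = 244.324°.
sin δ = sin 17.40° × sin 244.324° = -0.26951, so δ = -15.635°.
cos H₀ = −tan φ · tan δ = −tan(+32.1°) × tan(-15.635°) = 0.1756, so H₀ = 1.3943 rad = 79.89°.
Daylight = 2H₀/(2π) × 28.90 h = (1.3943/π) × 28.90 = 12.83 h.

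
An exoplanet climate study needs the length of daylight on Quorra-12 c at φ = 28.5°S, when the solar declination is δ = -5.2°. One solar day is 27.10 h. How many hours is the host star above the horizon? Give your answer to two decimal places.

cos H₀ = −tan φ · tan δ = −tan(-28.5°) × tan(-5.200°) = -0.0494, so H₀ = 1.6202 rad = 92.83°.
Daylight = 2H₀/(2π) × 27.10 h = (1.6202/π) × 27.10 = 13.98 h.

13.98 h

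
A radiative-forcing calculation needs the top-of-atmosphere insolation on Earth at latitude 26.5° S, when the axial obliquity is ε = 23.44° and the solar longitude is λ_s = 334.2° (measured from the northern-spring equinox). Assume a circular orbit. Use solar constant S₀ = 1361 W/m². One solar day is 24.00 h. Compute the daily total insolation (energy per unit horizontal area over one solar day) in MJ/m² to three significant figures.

37.7 MJ/m²

Solar declination: sin δ = sin ε · sin λ_s = sin 23.44° × sin 334.2° = -0.17313, so δ = -9.970°.
cos H₀ = −tan(-26.5°) tan(-9.970°) = -0.0876, H₀ = 1.6586 rad.
Bracket: H₀ sin φ sin δ + cos φ cos δ sin H₀ = 1.6586×-0.44620×-0.17313 + 0.89493×0.98490×0.99615 = 0.128128 + 0.878023 = 1.006151.
Q̄ = (S₀/π) × [bracket] = (1361/π) × 1.006151 = 435.88 W/m².
Daily total = Q̄ × 24.00 h × 3600 s/h = 435.88 × 24.00 × 3600 / 10⁶ = 37.66 MJ/m².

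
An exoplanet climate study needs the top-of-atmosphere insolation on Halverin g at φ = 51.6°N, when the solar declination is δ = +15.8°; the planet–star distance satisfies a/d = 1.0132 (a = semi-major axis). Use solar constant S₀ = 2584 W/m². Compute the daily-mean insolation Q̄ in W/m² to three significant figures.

Q̄ ≈ 820 W/m²

cos H₀ = −tan(+51.6°) tan(+15.800°) = -0.3570, H₀ = 1.9359 rad.
Bracket: H₀ sin φ sin δ + cos φ cos δ sin H₀ = 1.9359×0.78369×0.27228 + 0.62115×0.96222×0.93410 = 0.413088 + 0.558296 = 0.971384.
Inverse-square distance factor (a/d)² = 1.0132² = 1.026574.
Q̄ = (S₀/π) × 1.026574 × [bracket] = (2584/π) × 1.026574 × 0.971384 = 820.2 W/m².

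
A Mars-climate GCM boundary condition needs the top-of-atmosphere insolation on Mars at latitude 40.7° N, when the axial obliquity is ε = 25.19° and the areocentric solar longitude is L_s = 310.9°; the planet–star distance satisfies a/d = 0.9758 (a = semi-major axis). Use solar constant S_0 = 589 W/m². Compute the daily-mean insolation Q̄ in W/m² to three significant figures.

Q̄ ≈ 74.8 W/m²

sin δ = sin 25.19° × sin 310.9° = -0.32171, so δ = -18.766°.
cos h₀ = −tan(+40.7°) tan(-18.766°) = 0.2922, h₀ = 1.2742 rad.
Bracket: h₀ sin ϕ sin δ + cos ϕ cos δ sin h₀ = 1.2742×0.65210×-0.32171 + 0.75813×0.94684×0.95634 = -0.267311 + 0.686487 = 0.419176.
Inverse-square distance factor (a/d)² = 0.9758² = 0.952186.
Q̄ = (S_0/π) × 0.952186 × [bracket] = (589/π) × 0.952186 × 0.419176 = 74.83 W/m².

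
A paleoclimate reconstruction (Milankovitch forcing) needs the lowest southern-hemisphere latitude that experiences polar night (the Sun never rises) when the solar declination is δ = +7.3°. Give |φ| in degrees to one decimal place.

Polar night requires cos H₀ = −tan φ tan δ ≥ 1, i.e. tan φ tan δ ≤ −1.
The boundary is |tan φ| · |tan δ| = 1, so |φ| = 90° − |δ| = 90° − 7.3° = 82.7° in the southern hemisphere.

|φ| = 82.7°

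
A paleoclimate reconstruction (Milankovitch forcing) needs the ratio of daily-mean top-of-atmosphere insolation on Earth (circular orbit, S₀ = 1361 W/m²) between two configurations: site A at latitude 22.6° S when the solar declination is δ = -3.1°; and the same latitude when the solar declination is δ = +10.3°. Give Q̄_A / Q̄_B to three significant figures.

Q̄_A / Q̄_B ≈ 1.19

— Configuration A (φ=-22.6°):
cos H₀ = −tan(-22.6°) tan(-3.100°) = -0.0225, H₀ = 1.5933 rad.
Bracket: H₀ sin φ sin δ + cos φ cos δ sin H₀ = 1.5933×-0.38430×-0.05408 + 0.92321×0.99854×0.99975 = 0.033113 + 0.921632 = 0.954745.
Q̄ = (S₀/π) × [bracket] = (1361/π) × 0.954745 = 413.61 W/m².
— Configuration B (φ=-22.6°):
cos H₀ = −tan(-22.6°) tan(+10.300°) = 0.0756, H₀ = 1.4951 rad.
Bracket: H₀ sin φ sin δ + cos φ cos δ sin H₀ = 1.4951×-0.38430×0.17880 + 0.92321×0.98389×0.99713 = -0.102733 + 0.905730 = 0.802997.
Q̄ = (S₀/π) × [bracket] = (1361/π) × 0.802997 = 347.87 W/m².
Ratio Q̄_A / Q̄_B = 413.61 / 347.87 = 1.189.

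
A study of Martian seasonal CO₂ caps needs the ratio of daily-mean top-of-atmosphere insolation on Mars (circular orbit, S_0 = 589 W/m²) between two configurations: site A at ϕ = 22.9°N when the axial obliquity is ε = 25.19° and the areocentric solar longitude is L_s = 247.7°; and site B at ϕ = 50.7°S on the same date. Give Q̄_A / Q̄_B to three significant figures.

Q̄_A / Q̄_B ≈ 0.543

— Configuration A (ϕ=+22.9°):
sin δ = sin 25.19° × sin 247.7° = -0.39379, so δ = -23.190°.
cos h₀ = −tan(+22.9°) tan(-23.190°) = 0.1810, h₀ = 1.3888 rad.
Bracket: h₀ sin ϕ sin δ + cos ϕ cos δ sin h₀ = 1.3888×0.38912×-0.39379 + 0.92119×0.91920×0.98349 = -0.212808 + 0.832778 = 0.619970.
Q̄ = (S_0/π) × [bracket] = (589/π) × 0.619970 = 116.23 W/m².
— Configuration B (ϕ=-50.7°):
cos h₀ = −tan(-50.7°) tan(-23.190°) = -0.5234, h₀ = 2.1216 rad.
Bracket: h₀ sin ϕ sin δ + cos ϕ cos δ sin h₀ = 2.1216×-0.77384×-0.39379 + 0.63338×0.91920×0.85208 = 0.646516 + 0.496083 = 1.142599.
Q̄ = (S_0/π) × [bracket] = (589/π) × 1.142599 = 214.22 W/m².
Ratio Q̄_A / Q̄_B = 116.23 / 214.22 = 0.5426.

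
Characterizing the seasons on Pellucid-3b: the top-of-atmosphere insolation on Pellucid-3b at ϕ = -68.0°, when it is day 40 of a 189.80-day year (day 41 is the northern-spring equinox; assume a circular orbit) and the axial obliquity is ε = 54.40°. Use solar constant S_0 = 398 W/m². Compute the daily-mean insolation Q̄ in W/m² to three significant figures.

Solar longitude: L_s = 360° × (40 − 41)/189.80 = -1.897°, i.e. -1.897° + 360° = 358.103°.
sin δ = sin 54.40° × sin 358.103° = -0.02691, so δ = -1.542°.
cos h₀ = −tan(-68.0°) tan(-1.542°) = -0.0666, h₀ = 1.6375 rad.
Bracket: h₀ sin ϕ sin δ + cos ϕ cos δ sin h₀ = 1.6375×-0.92718×-0.02691 + 0.37461×0.99964×0.99778 = 0.040856 + 0.373644 = 0.414500.
Q̄ = (S_0/π) × [bracket] = (398/π) × 0.414500 = 52.51 W/m².

Q̄ ≈ 52.5 W/m²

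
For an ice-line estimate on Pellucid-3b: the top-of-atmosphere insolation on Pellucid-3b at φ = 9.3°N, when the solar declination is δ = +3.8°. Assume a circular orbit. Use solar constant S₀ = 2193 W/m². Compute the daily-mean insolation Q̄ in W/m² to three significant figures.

Q̄ ≈ 699 W/m²

cos H₀ = −tan(+9.3°) tan(+3.800°) = -0.0109, H₀ = 1.5817 rad.
Bracket: H₀ sin φ sin δ + cos φ cos δ sin H₀ = 1.5817×0.16160×0.06627 + 0.98686×0.99780×0.99994 = 0.016939 + 0.984630 = 1.001569.
Q̄ = (S₀/π) × [bracket] = (2193/π) × 1.001569 = 699.1 W/m².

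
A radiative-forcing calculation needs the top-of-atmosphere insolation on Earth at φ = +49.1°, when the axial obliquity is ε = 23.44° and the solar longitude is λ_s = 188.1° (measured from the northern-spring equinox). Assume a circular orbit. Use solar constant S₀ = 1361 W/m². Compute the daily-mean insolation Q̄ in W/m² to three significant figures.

Solar declination: sin δ = sin ε · sin λ_s = sin 23.44° × sin 188.1° = -0.05605, so δ = -3.213°.
cos H₀ = −tan(+49.1°) tan(-3.213°) = 0.0648, H₀ = 1.5059 rad.
Bracket: H₀ sin φ sin δ + cos φ cos δ sin H₀ = 1.5059×0.75585×-0.05605 + 0.65474×0.99843×0.99790 = -0.063798 + 0.652339 = 0.588541.
Q̄ = (S₀/π) × [bracket] = (1361/π) × 0.588541 = 255.0 W/m².

Q̄ ≈ 255 W/m²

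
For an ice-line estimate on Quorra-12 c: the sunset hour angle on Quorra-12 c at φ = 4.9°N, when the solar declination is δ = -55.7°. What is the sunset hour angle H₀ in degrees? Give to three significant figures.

H₀ = 82.8°

cos H₀ = −tan φ · tan δ = −tan(+4.9°) × tan(-55.700°) = 0.1257, so H₀ = 1.4448 rad = 82.78°.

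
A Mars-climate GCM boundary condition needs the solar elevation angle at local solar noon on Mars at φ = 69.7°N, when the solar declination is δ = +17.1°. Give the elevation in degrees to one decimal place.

37.4°

At local noon the hour angle is zero, so the zenith angle equals |φ − δ| = |+69.7° − (+17.100°)| = 52.600°.
Elevation = 90° − 52.600° = 37.4°.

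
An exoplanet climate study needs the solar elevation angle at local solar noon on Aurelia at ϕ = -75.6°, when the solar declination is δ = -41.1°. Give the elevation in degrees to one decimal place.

55.5°

At local noon the hour angle is zero, so the zenith angle equals |ϕ − δ| = |-75.6° − (-41.100°)| = 34.500°.
Elevation = 90° − 34.500° = 55.5°.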